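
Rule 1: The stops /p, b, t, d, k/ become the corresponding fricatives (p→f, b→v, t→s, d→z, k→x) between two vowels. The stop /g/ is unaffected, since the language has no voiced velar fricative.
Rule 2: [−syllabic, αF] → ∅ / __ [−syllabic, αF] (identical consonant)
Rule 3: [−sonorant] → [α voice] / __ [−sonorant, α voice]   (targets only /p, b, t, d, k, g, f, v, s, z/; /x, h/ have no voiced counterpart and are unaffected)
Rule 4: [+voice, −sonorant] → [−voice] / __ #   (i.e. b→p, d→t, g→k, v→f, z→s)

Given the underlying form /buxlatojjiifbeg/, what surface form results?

buxlasojiivbek

Rule 1 (intervocalic spirantization): /t/ is a stop between vowels /a/ and /o/, so it spirantizes to the fricative [s]. /buxlatojjiifbeg/ → buxlasojjiifbeg.
Rule 2 (degemination): /jj/ is a geminate; the first /j/ deletes. /buxlasojjiifbeg/ → buxlasojiifbeg.
Rule 3 (regressive voicing assimilation): /f/ precedes the voiced obstruent /b/, so it voices to [v] by assimilation. /buxlasojiifbeg/ → buxlasojiivbeg.
Rule 4 (final devoicing): /g/ is a voiced obstruent in word-final position, so it devoices to [k]. /buxlasojiivbeg/ → buxlasojiivbek.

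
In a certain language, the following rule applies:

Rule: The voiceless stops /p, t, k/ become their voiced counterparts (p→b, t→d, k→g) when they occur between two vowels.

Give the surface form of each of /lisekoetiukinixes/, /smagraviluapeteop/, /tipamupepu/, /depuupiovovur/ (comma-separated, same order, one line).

/lisekoetiukinixes/: /k/ is a voiceless stop between vowels /e/ and /o/, so it voices to [g]. /t/ is a voiceless stop between vowels /e/ and /i/, so it voices to [d]. /k/ is a voiceless stop between vowels /u/ and /i/, so it voices to [g]. → [lisegoediuginixes].
/smagraviluapeteop/: /p/ is a voiceless stop between vowels /a/ and /e/, so it voices to [b]. /t/ is a voiceless stop between vowels /e/ and /e/, so it voices to [d]. → [smagraviluabedeop].
/tipamupepu/: /p/ is a voiceless stop between vowels /i/ and /a/, so it voices to [b]. /p/ is a voiceless stop between vowels /u/ and /e/, so it voices to [b]. /p/ is a voiceless stop between vowels /e/ and /u/, so it voices to [b]. → [tibamubebu].
/depuupiovovur/: /p/ is a voiceless stop between vowels /e/ and /u/, so it voices to [b]. /p/ is a voiceless stop between vowels /u/ and /i/, so it voices to [b]. → [debuubiovovur].

lisegoediuginixes, smagraviluabedeop, tibamubebu, debuubiovovur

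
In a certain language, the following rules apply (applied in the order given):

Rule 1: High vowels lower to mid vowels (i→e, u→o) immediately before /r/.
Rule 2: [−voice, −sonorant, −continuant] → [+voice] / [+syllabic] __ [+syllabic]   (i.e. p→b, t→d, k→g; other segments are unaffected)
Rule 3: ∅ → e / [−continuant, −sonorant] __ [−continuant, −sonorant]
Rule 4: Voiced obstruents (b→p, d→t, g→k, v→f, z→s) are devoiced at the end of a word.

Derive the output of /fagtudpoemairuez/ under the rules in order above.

fagetudepoemaerues

Rule 1 (pre-rhotic lowering): /i/ is a high vowel immediately before /r/, so it lowers to [e]. /fagtudpoemairuez/ → fagtudpoemaeruez.
Rule 2 (intervocalic voicing): no segment meets the environment; /fagtudpoemaeruez/ is unchanged.
Rule 3 (stop-cluster e-epenthesis): /g/ and /t/ form a stop–stop cluster, so [e] is inserted between them. /d/ and /p/ form a stop–stop cluster, so [e] is inserted between them. /fagtudpoemaeruez/ → fagetudepoemaeruez.
Rule 4 (final devoicing): /z/ is a voiced obstruent in word-final position, so it devoices to [s]. /fagetudepoemaeruez/ → fagetudepoemaerues.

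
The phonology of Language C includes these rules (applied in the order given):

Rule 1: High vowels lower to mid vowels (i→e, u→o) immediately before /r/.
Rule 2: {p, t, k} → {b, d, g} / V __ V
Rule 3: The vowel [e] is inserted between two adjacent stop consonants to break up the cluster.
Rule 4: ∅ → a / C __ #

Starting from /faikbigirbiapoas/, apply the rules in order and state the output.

faikebigerbiaboasa

Rule 1 (pre-rhotic lowering): /i/ is a high vowel immediately before /r/, so it lowers to [e]. /faikbigirbiapoas/ → faikbigerbiapoas.
Rule 2 (intervocalic voicing): /p/ is a voiceless stop between vowels /a/ and /o/, so it voices to [b]. /faikbigerbiapoas/ → faikbigerbiaboas.
Rule 3 (stop-cluster e-epenthesis): /k/ and /b/ form a stop–stop cluster, so [e] is inserted between them. /faikbigerbiaboas/ → faikebigerbiaboas.
Rule 4 (final a-epenthesis): the form ends in the consonant /s/, so [a] is inserted word-finally. /faikebigerbiaboas/ → faikebigerbiaboasa.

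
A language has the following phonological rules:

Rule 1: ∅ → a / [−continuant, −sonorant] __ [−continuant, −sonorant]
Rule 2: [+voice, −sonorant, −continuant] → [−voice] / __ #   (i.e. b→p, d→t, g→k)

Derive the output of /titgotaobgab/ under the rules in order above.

titagotaobagap

Rule 1 (stop-cluster a-epenthesis): /t/ and /g/ form a stop–stop cluster, so [a] is inserted between them. /b/ and /g/ form a stop–stop cluster, so [a] is inserted between them. /titgotaobgab/ → titagotaobagab.
Rule 2 (final devoicing): /b/ is a voiced stop in word-final position, so it devoices to [p]. /titagotaobagab/ → titagotaobagap.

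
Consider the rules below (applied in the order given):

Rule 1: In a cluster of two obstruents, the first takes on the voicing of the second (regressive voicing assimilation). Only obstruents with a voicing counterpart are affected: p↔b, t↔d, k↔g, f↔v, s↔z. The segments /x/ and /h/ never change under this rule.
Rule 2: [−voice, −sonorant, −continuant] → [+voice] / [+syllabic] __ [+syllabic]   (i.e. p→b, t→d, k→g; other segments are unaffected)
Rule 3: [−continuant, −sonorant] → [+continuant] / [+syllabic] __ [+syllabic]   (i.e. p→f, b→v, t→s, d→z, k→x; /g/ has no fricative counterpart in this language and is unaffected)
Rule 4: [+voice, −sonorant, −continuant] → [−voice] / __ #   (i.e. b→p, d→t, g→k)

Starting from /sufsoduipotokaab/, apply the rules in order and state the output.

sufsozuivozogaap

Rule 1 (regressive voicing assimilation): no segment meets the environment; /sufsoduipotokaab/ is unchanged.
Rule 2 (intervocalic voicing): /p/ is a voiceless stop between vowels /i/ and /o/, so it voices to [b]. /t/ is a voiceless stop between vowels /o/ and /o/, so it voices to [d]. /k/ is a voiceless stop between vowels /o/ and /a/, so it voices to [g]. /sufsoduipotokaab/ → sufsoduibodogaab.
Rule 3 (intervocalic spirantization): /d/ is a stop between vowels /o/ and /u/, so it spirantizes to the fricative [z]. /b/ is a stop between vowels /i/ and /o/, so it spirantizes to the fricative [v]. /d/ is a stop between vowels /o/ and /o/, so it spirantizes to the fricative [z]. /sufsoduibodogaab/ → sufsozuivozogaab.
Rule 4 (final devoicing): /b/ is a voiced stop in word-final position, so it devoices to [p]. /sufsozuivozogaab/ → sufsozuivozogaap.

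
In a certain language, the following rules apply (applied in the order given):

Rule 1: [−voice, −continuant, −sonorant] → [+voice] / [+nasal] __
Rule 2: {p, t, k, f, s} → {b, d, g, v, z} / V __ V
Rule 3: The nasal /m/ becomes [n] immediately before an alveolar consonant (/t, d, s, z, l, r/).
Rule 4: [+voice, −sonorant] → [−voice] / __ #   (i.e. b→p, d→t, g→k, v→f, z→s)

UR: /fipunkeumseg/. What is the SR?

fibungeunsek

Rule 1 (post-nasal voicing): /k/ is a voiceless stop immediately after the nasal /n/, so it voices to [g]. /fipunkeumseg/ → fipungeumseg.
Rule 2 (intervocalic voicing): /p/ is a voiceless obstruent between vowels /i/ and /u/, so it voices to [b]. /fipungeumseg/ → fibungeumseg.
Rule 3 (nasal place assimilation): /m/ precedes the alveolar consonant /s/, so it assimilates in place to [n]. /fibungeumseg/ → fibungeunseg.
Rule 4 (final devoicing): /g/ is a voiced obstruent in word-final position, so it devoices to [k]. /fibungeunseg/ → fibungeunsek.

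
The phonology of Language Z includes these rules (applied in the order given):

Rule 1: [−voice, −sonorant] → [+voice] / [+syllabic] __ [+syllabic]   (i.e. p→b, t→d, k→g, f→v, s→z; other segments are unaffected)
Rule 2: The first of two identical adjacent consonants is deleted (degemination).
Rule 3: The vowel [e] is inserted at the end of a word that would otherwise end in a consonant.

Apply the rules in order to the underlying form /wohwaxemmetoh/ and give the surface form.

wohwaxemedohe

Rule 1 (intervocalic voicing): /t/ is a voiceless obstruent between vowels /e/ and /o/, so it voices to [d]. /wohwaxemmetoh/ → wohwaxemmedoh.
Rule 2 (degemination): /mm/ is a geminate; the first /m/ deletes. /wohwaxemmedoh/ → wohwaxemedoh.
Rule 3 (final e-epenthesis): the form ends in the consonant /h/, so [e] is inserted word-finally. /wohwaxemedoh/ → wohwaxemedohe.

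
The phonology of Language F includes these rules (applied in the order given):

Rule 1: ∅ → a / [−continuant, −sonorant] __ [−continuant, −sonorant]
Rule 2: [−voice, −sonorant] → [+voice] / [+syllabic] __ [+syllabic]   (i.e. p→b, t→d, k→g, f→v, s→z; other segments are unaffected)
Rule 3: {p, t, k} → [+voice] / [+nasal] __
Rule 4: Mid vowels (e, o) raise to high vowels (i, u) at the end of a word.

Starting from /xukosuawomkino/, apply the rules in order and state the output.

xugozuawomginu

Rule 1 (stop-cluster a-epenthesis): no segment meets the environment; /xukosuawomkino/ is unchanged.
Rule 2 (intervocalic voicing): /k/ is a voiceless obstruent between vowels /u/ and /o/, so it voices to [g]. /s/ is a voiceless obstruent between vowels /o/ and /u/, so it voices to [z]. /xukosuawomkino/ → xugozuawomkino.
Rule 3 (post-nasal voicing): /k/ is a voiceless stop immediately after the nasal /m/, so it voices to [g]. /xugozuawomkino/ → xugozuawomgino.
Rule 4 (final vowel raising): /o/ is a mid vowel in word-final position, so it raises to [u]. /xugozuawomgino/ → xugozuawomginu.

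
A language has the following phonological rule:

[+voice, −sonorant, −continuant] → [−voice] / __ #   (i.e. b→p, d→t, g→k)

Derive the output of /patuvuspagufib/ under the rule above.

patuvuspagufip

/b/ is a voiced stop in word-final position, so it devoices to [p].
Surface form: [patuvuspagufip].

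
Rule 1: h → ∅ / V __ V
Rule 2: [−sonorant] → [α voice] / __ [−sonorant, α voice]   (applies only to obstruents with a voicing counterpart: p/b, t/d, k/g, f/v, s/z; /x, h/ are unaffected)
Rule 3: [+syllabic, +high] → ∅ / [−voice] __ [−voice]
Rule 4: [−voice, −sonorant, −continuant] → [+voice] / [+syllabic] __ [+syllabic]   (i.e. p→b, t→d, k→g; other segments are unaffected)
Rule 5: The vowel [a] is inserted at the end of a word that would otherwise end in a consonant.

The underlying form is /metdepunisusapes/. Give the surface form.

meddebunissabesa

Rule 1 (intervocalic h-deletion): no segment meets the environment; /metdepunisusapes/ is unchanged.
Rule 2 (regressive voicing assimilation): /t/ precedes the voiced obstruent /d/, so it voices to [d] by assimilation. /metdepunisusapes/ → meddepunisusapes.
Rule 3 (high vowel syncope): /u/ is a high vowel flanked by voiceless consonants /s/ and /s/, so it deletes. /meddepunisusapes/ → meddepunissapes.
Rule 4 (intervocalic voicing): /p/ is a voiceless stop between vowels /e/ and /u/, so it voices to [b]. /p/ is a voiceless stop between vowels /a/ and /e/, so it voices to [b]. /meddepunissapes/ → meddebunissabes.
Rule 5 (final a-epenthesis): the form ends in the consonant /s/, so [a] is inserted word-finally. /meddebunissabes/ → meddebunissabesa.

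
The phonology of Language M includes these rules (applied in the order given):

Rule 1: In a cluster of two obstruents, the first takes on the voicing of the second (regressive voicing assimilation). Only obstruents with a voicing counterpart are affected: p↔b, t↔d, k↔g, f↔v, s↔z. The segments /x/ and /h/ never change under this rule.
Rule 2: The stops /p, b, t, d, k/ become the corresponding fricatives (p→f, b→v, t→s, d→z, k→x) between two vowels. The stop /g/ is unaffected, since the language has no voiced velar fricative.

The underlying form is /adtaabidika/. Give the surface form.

attaavizixa

Rule 1 (regressive voicing assimilation): /d/ precedes the voiceless obstruent /t/, so it devoices to [t] by assimilation. /adtaabidika/ → attaabidika.
Rule 2 (intervocalic spirantization): /b/ is a stop between vowels /a/ and /i/, so it spirantizes to the fricative [v]. /d/ is a stop between vowels /i/ and /i/, so it spirantizes to the fricative [z]. /k/ is a stop between vowels /i/ and /a/, so it spirantizes to the fricative [x]. /attaabidika/ → attaavizixa.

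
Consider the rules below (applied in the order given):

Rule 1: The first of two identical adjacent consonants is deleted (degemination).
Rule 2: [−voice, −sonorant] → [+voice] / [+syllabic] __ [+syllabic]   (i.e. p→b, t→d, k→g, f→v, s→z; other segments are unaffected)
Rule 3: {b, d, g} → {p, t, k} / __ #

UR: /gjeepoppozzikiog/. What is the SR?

gjeebobozigiok

Rule 1 (degemination): /pp/ is a geminate; the first /p/ deletes. /zz/ is a geminate; the first /z/ deletes. /gjeepoppozzikiog/ → gjeepopozikiog.
Rule 2 (intervocalic voicing): /p/ is a voiceless obstruent between vowels /e/ and /o/, so it voices to [b]. /p/ is a voiceless obstruent between vowels /o/ and /o/, so it voices to [b]. /k/ is a voiceless obstruent between vowels /i/ and /i/, so it voices to [g]. /gjeepopozikiog/ → gjeebobozigiog.
Rule 3 (final devoicing): /g/ is a voiced stop in word-final position, so it devoices to [k]. /gjeebobozigiog/ → gjeebobozigiok.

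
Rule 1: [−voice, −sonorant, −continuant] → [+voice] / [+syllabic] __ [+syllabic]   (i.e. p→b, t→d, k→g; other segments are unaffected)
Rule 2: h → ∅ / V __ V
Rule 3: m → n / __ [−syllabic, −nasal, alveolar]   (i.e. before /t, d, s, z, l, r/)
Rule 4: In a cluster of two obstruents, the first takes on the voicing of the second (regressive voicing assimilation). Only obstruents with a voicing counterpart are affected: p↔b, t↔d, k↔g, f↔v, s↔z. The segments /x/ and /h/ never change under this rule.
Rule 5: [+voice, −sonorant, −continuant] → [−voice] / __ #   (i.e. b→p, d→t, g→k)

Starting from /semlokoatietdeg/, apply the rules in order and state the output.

Rule 1 (intervocalic voicing): /k/ is a voiceless stop between vowels /o/ and /o/, so it voices to [g]. /t/ is a voiceless stop between vowels /a/ and /i/, so it voices to [d]. /semlokoatietdeg/ → semlogoadietdeg.
Rule 2 (intervocalic h-deletion): no segment meets the environment; /semlogoadietdeg/ is unchanged.
Rule 3 (nasal place assimilation): /m/ precedes the alveolar consonant /l/, so it assimilates in place to [n]. /semlogoadietdeg/ → senlogoadietdeg.
Rule 4 (regressive voicing assimilation): /t/ precedes the voiced obstruent /d/, so it voices to [d] by assimilation. /senlogoadietdeg/ → senlogoadieddeg.
Rule 5 (final devoicing): /g/ is a voiced stop in word-final position, so it devoices to [k]. /senlogoadieddeg/ → senlogoadieddek.

senlogoadieddek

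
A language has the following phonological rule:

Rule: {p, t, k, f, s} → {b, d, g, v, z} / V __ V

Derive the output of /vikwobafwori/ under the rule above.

vikwobafwori

No segment of /vikwobafwori/ meets the structural description of the rule, so the form surfaces unchanged.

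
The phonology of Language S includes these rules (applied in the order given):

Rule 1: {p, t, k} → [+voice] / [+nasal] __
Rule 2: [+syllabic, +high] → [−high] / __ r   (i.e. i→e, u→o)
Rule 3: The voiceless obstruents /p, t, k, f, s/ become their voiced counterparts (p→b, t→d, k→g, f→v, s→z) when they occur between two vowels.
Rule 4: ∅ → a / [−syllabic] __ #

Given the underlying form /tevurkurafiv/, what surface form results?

tevorkoraviva

Rule 1 (post-nasal voicing): no segment meets the environment; /tevurkurafiv/ is unchanged.
Rule 2 (pre-rhotic lowering): /u/ is a high vowel immediately before /r/, so it lowers to [o]. /u/ is a high vowel immediately before /r/, so it lowers to [o]. /tevurkurafiv/ → tevorkorafiv.
Rule 3 (intervocalic voicing): /f/ is a voiceless obstruent between vowels /a/ and /i/, so it voices to [v]. /tevorkorafiv/ → tevorkoraviv.
Rule 4 (final a-epenthesis): the form ends in the consonant /v/, so [a] is inserted word-finally. /tevorkoraviv/ → tevorkoraviva.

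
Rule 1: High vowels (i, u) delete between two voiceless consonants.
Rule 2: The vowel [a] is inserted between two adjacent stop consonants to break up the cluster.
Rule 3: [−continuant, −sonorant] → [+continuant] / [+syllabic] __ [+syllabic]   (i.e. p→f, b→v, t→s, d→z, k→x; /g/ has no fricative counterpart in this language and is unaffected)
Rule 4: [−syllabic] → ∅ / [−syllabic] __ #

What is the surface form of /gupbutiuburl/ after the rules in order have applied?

gufavusiuvur

Rule 1 (high vowel syncope): no segment meets the environment; /gupbutiuburl/ is unchanged.
Rule 2 (stop-cluster a-epenthesis): /p/ and /b/ form a stop–stop cluster, so [a] is inserted between them. /gupbutiuburl/ → gupabutiuburl.
Rule 3 (intervocalic spirantization): /p/ is a stop between vowels /u/ and /a/, so it spirantizes to the fricative [f]. /b/ is a stop between vowels /a/ and /u/, so it spirantizes to the fricative [v]. /t/ is a stop between vowels /u/ and /i/, so it spirantizes to the fricative [s]. /b/ is a stop between vowels /u/ and /u/, so it spirantizes to the fricative [v]. /gupabutiuburl/ → gufavusiuvurl.
Rule 4 (final cluster simplification): /l/ is the second consonant of a word-final cluster /rl/, so it deletes. /gufavusiuvurl/ → gufavusiuvur.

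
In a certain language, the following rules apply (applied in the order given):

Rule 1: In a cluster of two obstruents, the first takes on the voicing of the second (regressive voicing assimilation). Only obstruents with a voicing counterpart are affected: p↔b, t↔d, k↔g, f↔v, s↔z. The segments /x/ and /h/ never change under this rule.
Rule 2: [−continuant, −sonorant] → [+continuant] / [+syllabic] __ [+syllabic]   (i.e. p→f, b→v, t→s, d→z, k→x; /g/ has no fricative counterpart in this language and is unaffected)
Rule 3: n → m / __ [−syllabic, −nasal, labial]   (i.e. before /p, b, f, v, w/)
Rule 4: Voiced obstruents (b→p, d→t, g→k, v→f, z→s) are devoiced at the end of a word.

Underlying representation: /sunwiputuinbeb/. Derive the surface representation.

Rule 1 (regressive voicing assimilation): no segment meets the environment; /sunwiputuinbeb/ is unchanged.
Rule 2 (intervocalic spirantization): /p/ is a stop between vowels /i/ and /u/, so it spirantizes to the fricative [f]. /t/ is a stop between vowels /u/ and /u/, so it spirantizes to the fricative [s]. /sunwiputuinbeb/ → sunwifusuinbeb.
Rule 3 (nasal place assimilation): /n/ precedes the labial consonant /w/, so it assimilates in place to [m]. /n/ precedes the labial consonant /b/, so it assimilates in place to [m]. /sunwifusuinbeb/ → sumwifusuimbeb.
Rule 4 (final devoicing): /b/ is a voiced obstruent in word-final position, so it devoices to [p]. /sumwifusuimbeb/ → sumwifusuimbep.

sumwifusuimbep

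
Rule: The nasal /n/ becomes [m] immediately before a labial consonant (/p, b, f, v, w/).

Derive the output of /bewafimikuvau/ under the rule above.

bewafimikuvau

No segment of /bewafimikuvau/ meets the structural description of the rule, so the form surfaces unchanged.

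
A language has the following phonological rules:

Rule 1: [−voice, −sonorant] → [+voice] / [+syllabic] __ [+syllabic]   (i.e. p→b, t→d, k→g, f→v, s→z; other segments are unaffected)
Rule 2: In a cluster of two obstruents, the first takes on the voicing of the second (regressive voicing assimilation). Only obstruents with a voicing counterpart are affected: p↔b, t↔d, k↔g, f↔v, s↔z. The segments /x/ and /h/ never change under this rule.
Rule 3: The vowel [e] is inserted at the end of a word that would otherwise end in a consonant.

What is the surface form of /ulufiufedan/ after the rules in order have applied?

uluviuvedane

Rule 1 (intervocalic voicing): /f/ is a voiceless obstruent between vowels /u/ and /i/, so it voices to [v]. /f/ is a voiceless obstruent between vowels /u/ and /e/, so it voices to [v]. /ulufiufedan/ → uluviuvedan.
Rule 2 (regressive voicing assimilation): no segment meets the environment; /uluviuvedan/ is unchanged.
Rule 3 (final e-epenthesis): the form ends in the consonant /n/, so [e] is inserted word-finally. /uluviuvedan/ → uluviuvedane.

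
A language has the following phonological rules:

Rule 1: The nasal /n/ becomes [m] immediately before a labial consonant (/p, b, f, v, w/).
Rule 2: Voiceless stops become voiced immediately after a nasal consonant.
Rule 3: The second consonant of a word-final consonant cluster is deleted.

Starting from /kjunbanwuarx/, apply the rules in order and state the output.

Rule 1 (nasal place assimilation): /n/ precedes the labial consonant /b/, so it assimilates in place to [m]. /n/ precedes the labial consonant /w/, so it assimilates in place to [m]. /kjunbanwuarx/ → kjumbamwuarx.
Rule 2 (post-nasal voicing): no segment meets the environment; /kjumbamwuarx/ is unchanged.
Rule 3 (final cluster simplification): /x/ is the second consonant of a word-final cluster /rx/, so it deletes. /kjumbamwuarx/ → kjumbamwuar.

kjumbamwuar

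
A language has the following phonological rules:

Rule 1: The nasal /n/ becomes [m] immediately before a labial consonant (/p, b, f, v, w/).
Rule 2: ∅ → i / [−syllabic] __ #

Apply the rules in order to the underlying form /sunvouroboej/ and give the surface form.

sumvouroboeji

Rule 1 (nasal place assimilation): /n/ precedes the labial consonant /v/, so it assimilates in place to [m]. /sunvouroboej/ → sumvouroboej.
Rule 2 (final i-epenthesis): the form ends in the consonant /j/, so [i] is inserted word-finally. /sumvouroboej/ → sumvouroboeji.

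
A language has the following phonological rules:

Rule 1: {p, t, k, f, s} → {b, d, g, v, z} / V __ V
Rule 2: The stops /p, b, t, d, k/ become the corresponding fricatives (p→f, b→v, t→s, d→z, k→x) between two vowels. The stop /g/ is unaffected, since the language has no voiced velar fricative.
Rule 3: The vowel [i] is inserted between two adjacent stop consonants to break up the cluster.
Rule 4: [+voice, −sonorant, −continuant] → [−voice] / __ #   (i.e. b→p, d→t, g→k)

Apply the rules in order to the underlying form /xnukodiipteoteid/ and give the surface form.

Rule 1 (intervocalic voicing): /k/ is a voiceless obstruent between vowels /u/ and /o/, so it voices to [g]. /t/ is a voiceless obstruent between vowels /o/ and /e/, so it voices to [d]. /xnukodiipteoteid/ → xnugodiipteodeid.
Rule 2 (intervocalic spirantization): /d/ is a stop between vowels /o/ and /i/, so it spirantizes to the fricative [z]. /d/ is a stop between vowels /o/ and /e/, so it spirantizes to the fricative [z]. /xnugodiipteodeid/ → xnugoziipteozeid.
Rule 3 (stop-cluster i-epenthesis): /p/ and /t/ form a stop–stop cluster, so [i] is inserted between them. /xnugoziipteozeid/ → xnugoziipiteozeid.
Rule 4 (final devoicing): /d/ is a voiced stop in word-final position, so it devoices to [t]. /xnugoziipiteozeid/ → xnugoziipiteozeit.

xnugoziipiteozeit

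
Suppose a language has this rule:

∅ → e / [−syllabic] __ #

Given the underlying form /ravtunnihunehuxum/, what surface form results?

ravtunnihunehuxume

the form ends in the consonant /m/, so [e] is inserted word-finally.
Surface form: [ravtunnihunehuxume].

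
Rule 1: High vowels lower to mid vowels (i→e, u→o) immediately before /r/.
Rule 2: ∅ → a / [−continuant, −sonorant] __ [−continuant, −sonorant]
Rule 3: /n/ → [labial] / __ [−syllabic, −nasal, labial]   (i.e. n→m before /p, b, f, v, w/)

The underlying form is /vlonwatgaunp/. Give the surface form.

vlomwatagaump

Rule 1 (pre-rhotic lowering): no segment meets the environment; /vlonwatgaunp/ is unchanged.
Rule 2 (stop-cluster a-epenthesis): /t/ and /g/ form a stop–stop cluster, so [a] is inserted between them. /vlonwatgaunp/ → vlonwatagaunp.
Rule 3 (nasal place assimilation): /n/ precedes the labial consonant /w/, so it assimilates in place to [m]. /n/ precedes the labial consonant /p/, so it assimilates in place to [m]. /vlonwatagaunp/ → vlomwatagaump.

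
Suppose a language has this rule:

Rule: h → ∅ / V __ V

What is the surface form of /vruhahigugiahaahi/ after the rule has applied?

vruaigugiaaai

/h/ occurs between vowels /u/ and /a/, so it deletes.
/h/ occurs between vowels /a/ and /i/, so it deletes.
/h/ occurs between vowels /a/ and /a/, so it deletes.
/h/ occurs between vowels /a/ and /i/, so it deletes.
Surface form: [vruaigugiaaai].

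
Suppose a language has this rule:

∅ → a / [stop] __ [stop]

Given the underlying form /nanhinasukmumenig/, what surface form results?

nanhinasukmumenig

No segment of /nanhinasukmumenig/ meets the structural description of the rule, so the form surfaces unchanged.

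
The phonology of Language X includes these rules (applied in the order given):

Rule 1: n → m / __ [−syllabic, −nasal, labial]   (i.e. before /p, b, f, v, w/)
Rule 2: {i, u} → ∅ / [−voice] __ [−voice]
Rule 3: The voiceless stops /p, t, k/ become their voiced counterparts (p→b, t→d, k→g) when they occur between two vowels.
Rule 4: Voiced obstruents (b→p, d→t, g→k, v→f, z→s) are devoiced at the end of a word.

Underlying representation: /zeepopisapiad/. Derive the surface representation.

Rule 1 (nasal place assimilation): no segment meets the environment; /zeepopisapiad/ is unchanged.
Rule 2 (high vowel syncope): /i/ is a high vowel flanked by voiceless consonants /p/ and /s/, so it deletes. /zeepopisapiad/ → zeepopsapiad.
Rule 3 (intervocalic voicing): /p/ is a voiceless stop between vowels /e/ and /o/, so it voices to [b]. /p/ is a voiceless stop between vowels /a/ and /i/, so it voices to [b]. /zeepopsapiad/ → zeebopsabiad.
Rule 4 (final devoicing): /d/ is a voiced obstruent in word-final position, so it devoices to [t]. /zeebopsabiad/ → zeebopsabiat.

zeebopsabiat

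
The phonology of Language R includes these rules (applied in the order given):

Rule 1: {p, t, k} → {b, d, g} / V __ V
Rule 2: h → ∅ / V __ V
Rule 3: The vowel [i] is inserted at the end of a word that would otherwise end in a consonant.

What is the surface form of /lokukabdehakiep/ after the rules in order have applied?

Rule 1 (intervocalic voicing): /k/ is a voiceless stop between vowels /o/ and /u/, so it voices to [g]. /k/ is a voiceless stop between vowels /u/ and /a/, so it voices to [g]. /k/ is a voiceless stop between vowels /a/ and /i/, so it voices to [g]. /lokukabdehakiep/ → logugabdehagiep.
Rule 2 (intervocalic h-deletion): /h/ occurs between vowels /e/ and /a/, so it deletes. /logugabdehagiep/ → logugabdeagiep.
Rule 3 (final i-epenthesis): the form ends in the consonant /p/, so [i] is inserted word-finally. /logugabdeagiep/ → logugabdeagiepi.

logugabdeagiepi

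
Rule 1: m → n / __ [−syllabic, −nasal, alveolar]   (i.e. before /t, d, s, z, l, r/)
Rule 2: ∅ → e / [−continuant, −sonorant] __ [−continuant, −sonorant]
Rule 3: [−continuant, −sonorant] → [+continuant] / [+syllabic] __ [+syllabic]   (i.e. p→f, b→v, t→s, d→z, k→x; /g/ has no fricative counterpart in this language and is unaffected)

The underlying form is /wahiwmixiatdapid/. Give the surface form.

Rule 1 (nasal place assimilation): no segment meets the environment; /wahiwmixiatdapid/ is unchanged.
Rule 2 (stop-cluster e-epenthesis): /t/ and /d/ form a stop–stop cluster, so [e] is inserted between them. /wahiwmixiatdapid/ → wahiwmixiatedapid.
Rule 3 (intervocalic spirantization): /t/ is a stop between vowels /a/ and /e/, so it spirantizes to the fricative [s]. /d/ is a stop between vowels /e/ and /a/, so it spirantizes to the fricative [z]. /p/ is a stop between vowels /a/ and /i/, so it spirantizes to the fricative [f]. /wahiwmixiatedapid/ → wahiwmixiasezafid.

wahiwmixiasezafid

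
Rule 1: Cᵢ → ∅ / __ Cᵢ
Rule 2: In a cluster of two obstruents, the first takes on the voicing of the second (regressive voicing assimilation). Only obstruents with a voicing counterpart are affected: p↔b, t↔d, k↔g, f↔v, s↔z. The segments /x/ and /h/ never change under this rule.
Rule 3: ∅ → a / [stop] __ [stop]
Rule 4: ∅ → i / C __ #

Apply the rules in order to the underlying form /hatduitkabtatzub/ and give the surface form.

Rule 1 (degemination): no segment meets the environment; /hatduitkabtatzub/ is unchanged.
Rule 2 (regressive voicing assimilation): /t/ precedes the voiced obstruent /d/, so it voices to [d] by assimilation. /b/ precedes the voiceless obstruent /t/, so it devoices to [p] by assimilation. /t/ precedes the voiced obstruent /z/, so it voices to [d] by assimilation. /hatduitkabtatzub/ → hadduitkaptadzub.
Rule 3 (stop-cluster a-epenthesis): /d/ and /d/ form a stop–stop cluster, so [a] is inserted between them. /t/ and /k/ form a stop–stop cluster, so [a] is inserted between them. /p/ and /t/ form a stop–stop cluster, so [a] is inserted between them. /hadduitkaptadzub/ → hadaduitakapatadzub.
Rule 4 (final i-epenthesis): the form ends in the consonant /b/, so [i] is inserted word-finally. /hadaduitakapatadzub/ → hadaduitakapatadzubi.

hadaduitakapatadzubi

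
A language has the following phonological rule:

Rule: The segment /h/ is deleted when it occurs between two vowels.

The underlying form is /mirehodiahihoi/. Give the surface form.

mireodiaioi

/h/ occurs between vowels /e/ and /o/, so it deletes.
/h/ occurs between vowels /a/ and /i/, so it deletes.
/h/ occurs between vowels /i/ and /o/, so it deletes.
Surface form: [mireodiaioi].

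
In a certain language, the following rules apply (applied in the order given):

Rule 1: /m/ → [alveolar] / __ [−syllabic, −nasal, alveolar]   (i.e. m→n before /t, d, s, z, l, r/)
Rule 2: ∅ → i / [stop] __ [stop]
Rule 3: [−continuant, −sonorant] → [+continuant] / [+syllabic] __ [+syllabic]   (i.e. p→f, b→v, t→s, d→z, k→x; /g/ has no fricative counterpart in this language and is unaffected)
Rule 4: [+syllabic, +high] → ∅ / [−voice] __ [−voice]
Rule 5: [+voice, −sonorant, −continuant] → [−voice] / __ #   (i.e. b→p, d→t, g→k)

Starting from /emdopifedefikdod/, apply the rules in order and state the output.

Rule 1 (nasal place assimilation): /m/ precedes the alveolar consonant /d/, so it assimilates in place to [n]. /emdopifedefikdod/ → endopifedefikdod.
Rule 2 (stop-cluster i-epenthesis): /k/ and /d/ form a stop–stop cluster, so [i] is inserted between them. /endopifedefikdod/ → endopifedefikidod.
Rule 3 (intervocalic spirantization): /p/ is a stop between vowels /o/ and /i/, so it spirantizes to the fricative [f]. /d/ is a stop between vowels /e/ and /e/, so it spirantizes to the fricative [z]. /k/ is a stop between vowels /i/ and /i/, so it spirantizes to the fricative [x]. /d/ is a stop between vowels /i/ and /o/, so it spirantizes to the fricative [z]. /endopifedefikidod/ → endofifezefixizod.
Rule 4 (high vowel syncope): /i/ is a high vowel flanked by voiceless consonants /f/ and /f/, so it deletes. /i/ is a high vowel flanked by voiceless consonants /f/ and /x/, so it deletes. /endofifezefixizod/ → endoffezefxizod.
Rule 5 (final devoicing): /d/ is a voiced stop in word-final position, so it devoices to [t]. /endoffezefxizod/ → endoffezefxizot.

endoffezefxizot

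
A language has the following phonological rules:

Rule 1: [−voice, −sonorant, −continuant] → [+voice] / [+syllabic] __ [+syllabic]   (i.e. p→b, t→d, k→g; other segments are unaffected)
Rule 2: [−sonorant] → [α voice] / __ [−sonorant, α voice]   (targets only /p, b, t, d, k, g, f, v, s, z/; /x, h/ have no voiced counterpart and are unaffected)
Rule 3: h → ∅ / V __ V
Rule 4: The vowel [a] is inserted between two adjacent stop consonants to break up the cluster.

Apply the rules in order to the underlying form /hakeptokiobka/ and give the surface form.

Rule 1 (intervocalic voicing): /k/ is a voiceless stop between vowels /a/ and /e/, so it voices to [g]. /k/ is a voiceless stop between vowels /o/ and /i/, so it voices to [g]. /hakeptokiobka/ → hageptogiobka.
Rule 2 (regressive voicing assimilation): /b/ precedes the voiceless obstruent /k/, so it devoices to [p] by assimilation. /hageptogiobka/ → hageptogiopka.
Rule 3 (intervocalic h-deletion): no segment meets the environment; /hageptogiopka/ is unchanged.
Rule 4 (stop-cluster a-epenthesis): /p/ and /t/ form a stop–stop cluster, so [a] is inserted between them. /p/ and /k/ form a stop–stop cluster, so [a] is inserted between them. /hageptogiopka/ → hagepatogiopaka.

hagepatogiopaka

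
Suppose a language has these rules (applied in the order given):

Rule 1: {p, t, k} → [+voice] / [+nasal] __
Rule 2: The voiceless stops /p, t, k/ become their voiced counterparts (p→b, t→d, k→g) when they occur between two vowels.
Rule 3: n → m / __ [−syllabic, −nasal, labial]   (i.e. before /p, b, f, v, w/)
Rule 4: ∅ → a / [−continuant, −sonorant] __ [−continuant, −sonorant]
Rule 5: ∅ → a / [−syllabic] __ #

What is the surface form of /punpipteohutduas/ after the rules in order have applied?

Rule 1 (post-nasal voicing): /p/ is a voiceless stop immediately after the nasal /n/, so it voices to [b]. /punpipteohutduas/ → punbipteohutduas.
Rule 2 (intervocalic voicing): no segment meets the environment; /punbipteohutduas/ is unchanged.
Rule 3 (nasal place assimilation): /n/ precedes the labial consonant /b/, so it assimilates in place to [m]. /punbipteohutduas/ → pumbipteohutduas.
Rule 4 (stop-cluster a-epenthesis): /p/ and /t/ form a stop–stop cluster, so [a] is inserted between them. /t/ and /d/ form a stop–stop cluster, so [a] is inserted between them. /pumbipteohutduas/ → pumbipateohutaduas.
Rule 5 (final a-epenthesis): the form ends in the consonant /s/, so [a] is inserted word-finally. /pumbipateohutaduas/ → pumbipateohutaduasa.

pumbipateohutaduasa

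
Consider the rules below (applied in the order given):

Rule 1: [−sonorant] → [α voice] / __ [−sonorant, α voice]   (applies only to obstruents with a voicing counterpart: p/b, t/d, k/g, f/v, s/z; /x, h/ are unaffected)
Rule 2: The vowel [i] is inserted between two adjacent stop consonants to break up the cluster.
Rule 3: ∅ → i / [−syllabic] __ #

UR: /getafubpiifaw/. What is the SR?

getafupipiifawi

Rule 1 (regressive voicing assimilation): /b/ precedes the voiceless obstruent /p/, so it devoices to [p] by assimilation. /getafubpiifaw/ → getafuppiifaw.
Rule 2 (stop-cluster i-epenthesis): /p/ and /p/ form a stop–stop cluster, so [i] is inserted between them. /getafuppiifaw/ → getafupipiifaw.
Rule 3 (final i-epenthesis): the form ends in the consonant /w/, so [i] is inserted word-finally. /getafupipiifaw/ → getafupipiifawi.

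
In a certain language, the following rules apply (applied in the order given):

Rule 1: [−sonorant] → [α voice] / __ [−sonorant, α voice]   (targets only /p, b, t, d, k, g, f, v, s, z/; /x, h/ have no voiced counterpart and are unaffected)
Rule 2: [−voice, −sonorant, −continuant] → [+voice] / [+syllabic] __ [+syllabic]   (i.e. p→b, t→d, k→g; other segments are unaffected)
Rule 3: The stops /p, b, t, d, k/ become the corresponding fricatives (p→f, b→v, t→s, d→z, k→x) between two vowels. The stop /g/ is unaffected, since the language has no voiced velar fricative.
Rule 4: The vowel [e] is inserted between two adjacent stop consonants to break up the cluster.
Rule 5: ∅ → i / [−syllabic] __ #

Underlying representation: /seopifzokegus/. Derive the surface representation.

Rule 1 (regressive voicing assimilation): /f/ precedes the voiced obstruent /z/, so it voices to [v] by assimilation. /seopifzokegus/ → seopivzokegus.
Rule 2 (intervocalic voicing): /p/ is a voiceless stop between vowels /o/ and /i/, so it voices to [b]. /k/ is a voiceless stop between vowels /o/ and /e/, so it voices to [g]. /seopivzokegus/ → seobivzogegus.
Rule 3 (intervocalic spirantization): /b/ is a stop between vowels /o/ and /i/, so it spirantizes to the fricative [v]. /seobivzogegus/ → seovivzogegus.
Rule 4 (stop-cluster e-epenthesis): no segment meets the environment; /seovivzogegus/ is unchanged.
Rule 5 (final i-epenthesis): the form ends in the consonant /s/, so [i] is inserted word-finally. /seovivzogegus/ → seovivzogegusi.

seovivzogegusi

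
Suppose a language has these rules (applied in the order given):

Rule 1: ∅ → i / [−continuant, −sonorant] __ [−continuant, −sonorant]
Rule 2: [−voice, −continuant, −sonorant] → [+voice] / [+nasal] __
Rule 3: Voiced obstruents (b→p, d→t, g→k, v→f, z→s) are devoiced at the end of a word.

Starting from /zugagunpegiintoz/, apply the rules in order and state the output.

Rule 1 (stop-cluster i-epenthesis): no segment meets the environment; /zugagunpegiintoz/ is unchanged.
Rule 2 (post-nasal voicing): /p/ is a voiceless stop immediately after the nasal /n/, so it voices to [b]. /t/ is a voiceless stop immediately after the nasal /n/, so it voices to [d]. /zugagunpegiintoz/ → zugagunbegiindoz.
Rule 3 (final devoicing): /z/ is a voiced obstruent in word-final position, so it devoices to [s]. /zugagunbegiindoz/ → zugagunbegiindos.

zugagunbegiindos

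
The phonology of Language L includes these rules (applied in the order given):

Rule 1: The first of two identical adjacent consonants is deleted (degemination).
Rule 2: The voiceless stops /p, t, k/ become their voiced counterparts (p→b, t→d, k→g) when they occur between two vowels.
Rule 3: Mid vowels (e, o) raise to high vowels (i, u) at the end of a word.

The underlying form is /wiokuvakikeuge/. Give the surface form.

Rule 1 (degemination): no segment meets the environment; /wiokuvakikeuge/ is unchanged.
Rule 2 (intervocalic voicing): /k/ is a voiceless stop between vowels /o/ and /u/, so it voices to [g]. /k/ is a voiceless stop between vowels /a/ and /i/, so it voices to [g]. /k/ is a voiceless stop between vowels /i/ and /e/, so it voices to [g]. /wiokuvakikeuge/ → wioguvagigeuge.
Rule 3 (final vowel raising): /e/ is a mid vowel in word-final position, so it raises to [i]. /wioguvagigeuge/ → wioguvagigeugi.

wioguvagigeugi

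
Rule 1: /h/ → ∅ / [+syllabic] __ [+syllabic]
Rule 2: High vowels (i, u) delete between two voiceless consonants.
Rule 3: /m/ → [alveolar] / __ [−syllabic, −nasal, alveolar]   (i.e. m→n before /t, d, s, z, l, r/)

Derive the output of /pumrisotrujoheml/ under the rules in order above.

punrisotrujoenl

Rule 1 (intervocalic h-deletion): /h/ occurs between vowels /o/ and /e/, so it deletes. /pumrisotrujoheml/ → pumrisotrujoeml.
Rule 2 (high vowel syncope): no segment meets the environment; /pumrisotrujoeml/ is unchanged.
Rule 3 (nasal place assimilation): /m/ precedes the alveolar consonant /r/, so it assimilates in place to [n]. /m/ precedes the alveolar consonant /l/, so it assimilates in place to [n]. /pumrisotrujoeml/ → punrisotrujoenl.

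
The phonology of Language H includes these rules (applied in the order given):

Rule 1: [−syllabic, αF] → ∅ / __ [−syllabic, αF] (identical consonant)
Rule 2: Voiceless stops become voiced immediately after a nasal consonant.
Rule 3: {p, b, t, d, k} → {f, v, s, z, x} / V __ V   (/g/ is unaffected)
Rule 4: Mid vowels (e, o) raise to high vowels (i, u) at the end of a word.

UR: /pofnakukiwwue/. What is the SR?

Rule 1 (degemination): /ww/ is a geminate; the first /w/ deletes. /pofnakukiwwue/ → pofnakukiwue.
Rule 2 (post-nasal voicing): no segment meets the environment; /pofnakukiwue/ is unchanged.
Rule 3 (intervocalic spirantization): /k/ is a stop between vowels /a/ and /u/, so it spirantizes to the fricative [x]. /k/ is a stop between vowels /u/ and /i/, so it spirantizes to the fricative [x]. /pofnakukiwue/ → pofnaxuxiwue.
Rule 4 (final vowel raising): /e/ is a mid vowel in word-final position, so it raises to [i]. /pofnaxuxiwue/ → pofnaxuxiwui.

pofnaxuxiwui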